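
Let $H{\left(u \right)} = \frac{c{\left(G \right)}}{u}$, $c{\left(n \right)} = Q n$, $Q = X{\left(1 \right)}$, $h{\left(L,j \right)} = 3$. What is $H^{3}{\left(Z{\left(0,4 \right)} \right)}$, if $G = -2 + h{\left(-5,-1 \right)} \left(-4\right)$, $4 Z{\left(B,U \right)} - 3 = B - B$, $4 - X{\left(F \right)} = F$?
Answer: $-175616$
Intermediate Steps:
$X{\left(F \right)} = 4 - F$
$Q = 3$ ($Q = 4 - 1 = 3$)
$Z{\left(B,U \right)} = \frac{3}{4}$ ($Z{\left(B,U \right)} = \frac{3}{4} + \frac{B - B}{4} = \frac{3}{4} + \frac{1}{4} \cdot 0 = \frac{3}{4} + 0 = \frac{3}{4}$)
$G = -14$ ($G = -2 + 3 \left(-4\right) = -2 - 12 = -14$)
$c{\left(n \right)} = 3 n$
$H{\left(u \right)} = - \frac{42}{u}$ ($H{\left(u \right)} = \frac{3 \left(-14\right)}{u} = - \frac{42}{u}$)
$H^{3}{\left(Z{\left(0,4 \right)} \right)} = \left(- \frac{42}{\frac{3}{4}}\right)^{3} = \left(\left(-42\right) \frac{4}{3}\right)^{3} = \left(-56\right)^{3} = -175616$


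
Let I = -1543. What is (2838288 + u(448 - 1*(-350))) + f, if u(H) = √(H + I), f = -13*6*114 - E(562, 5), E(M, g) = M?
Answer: 2828834 + I*√745 ≈ 2.8288e+6 + 27.295*I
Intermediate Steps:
f = -9454 (f = -13*6*114 - 1*562 = -78*114 - 562 = -8892 - 562 = -9454)
u(H) = √(-1543 + H) (u(H) = √(H - 1543) = √(-1543 + H))
(2838288 + u(448 - 1*(-350))) + f = (2838288 + √(-1543 + (448 - 1*(-350)))) - 9454 = (2838288 + √(-1543 + (448 + 350))) - 9454 = (2838288 + √(-1543 + 798)) - 9454 = (2838288 + √(-745)) - 9454 = (2838288 + I*√745) - 9454 = 2828834 + I*√745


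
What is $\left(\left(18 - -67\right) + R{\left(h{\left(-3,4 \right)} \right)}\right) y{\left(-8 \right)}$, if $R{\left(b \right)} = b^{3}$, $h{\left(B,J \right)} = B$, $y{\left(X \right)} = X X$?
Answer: $3712$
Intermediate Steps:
$y{\left(X \right)} = X^{2}$
$\left(\left(18 - -67\right) + R{\left(h{\left(-3,4 \right)} \right)}\right) y{\left(-8 \right)} = \left(\left(18 - -67\right) + \left(-3\right)^{3}\right) \left(-8\right)^{2} = \left(\left(18 + 67\right) - 27\right) 64 = \left(85 - 27\right) 64 = 58 \cdot 64 = 3712$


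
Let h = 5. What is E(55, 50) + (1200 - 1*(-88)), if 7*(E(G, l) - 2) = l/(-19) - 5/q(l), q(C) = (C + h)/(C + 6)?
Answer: 1885656/1463 ≈ 1288.9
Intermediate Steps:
q(C) = (5 + C)/(6 + C) (q(C) = (C + 5)/(C + 6) = (5 + C)/(6 + C))
E(G, l) = 2 - l/133 - 5*(6 + l)/(7*(5 + l)) (E(G, l) = 2 + (l/(-19) - 5*(6 + l)/(5 + l))/7 = 2 + (l*(-1/19) - 5*(6 + l)/(5 + l))/7 = 2 + (-l/19 - 5*(6 + l)/(5 + l))/7 = 2 + (-l/133 - 5*(6 + l)/(7*(5 + l))) = 2 - l/133 - 5*(6 + l)/(7*(5 + l)))
E(55, 50) + (1200 - 1*(-88)) = (760 - 1*50² + 166*50)/(133*(5 + 50)) + (1200 - 1*(-88)) = (1/133)*(760 - 1*2500 + 8300)/55 + (1200 + 88) = (1/133)*(1/55)*(760 - 2500 + 8300) + 1288 = (1/133)*(1/55)*6560 + 1288 = 1312/1463 + 1288 = 1885656/1463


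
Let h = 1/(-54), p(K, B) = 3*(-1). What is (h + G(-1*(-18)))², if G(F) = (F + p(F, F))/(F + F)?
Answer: 1849/11664 ≈ 0.15852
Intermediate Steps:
p(K, B) = -3
h = -1/54 ≈ -0.018519
G(F) = (-3 + F)/(2*F) (G(F) = (F - 3)/(F + F) = (-3 + F)/((2*F)) = (-3 + F)*(1/(2*F)) = (-3 + F)/(2*F))
(h + G(-1*(-18)))² = (-1/54 + (-3 - 1*(-18))/(2*((-1*(-18)))))² = (-1/54 + (½)*(-3 + 18)/18)² = (-1/54 + (½)*(1/18)*15)² = (-1/54 + 5/12)² = (43/108)² = 1849/11664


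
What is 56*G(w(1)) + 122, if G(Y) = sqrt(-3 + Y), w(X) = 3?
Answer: 122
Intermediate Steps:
56*G(w(1)) + 122 = 56*sqrt(-3 + 3) + 122 = 56*sqrt(0) + 122 = 56*0 + 122 = 0 + 122 = 122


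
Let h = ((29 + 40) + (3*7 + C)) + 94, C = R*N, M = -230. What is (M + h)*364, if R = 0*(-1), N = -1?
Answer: -16744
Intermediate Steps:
R = 0
C = 0 (C = 0*(-1) = 0)
h = 184 (h = ((29 + 40) + (3*7 + 0)) + 94 = (69 + (21 + 0)) + 94 = (69 + 21) + 94 = 90 + 94 = 184)
(M + h)*364 = (-230 + 184)*364 = -46*364 = -16744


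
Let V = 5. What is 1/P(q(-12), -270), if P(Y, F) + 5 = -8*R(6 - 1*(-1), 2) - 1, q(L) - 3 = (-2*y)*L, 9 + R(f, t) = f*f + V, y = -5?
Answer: -1/366 ≈ -0.0027322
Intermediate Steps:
R(f, t) = -4 + f² (R(f, t) = -9 + (f*f + 5) = -9 + (f² + 5) = -9 + (5 + f²) = -4 + f²)
q(L) = 3 + 10*L (q(L) = 3 + (-2*(-5))*L = 3 + 10*L)
P(Y, F) = -366 (P(Y, F) = -5 + (-8*(-4 + (6 - 1*(-1))²) - 1) = -5 + (-8*(-4 + (6 + 1)²) - 1) = -5 + (-8*(-4 + 7²) - 1) = -5 + (-8*(-4 + 49) - 1) = -5 + (-8*45 - 1) = -5 + (-360 - 1) = -5 - 361 = -366)
1/P(q(-12), -270) = 1/(-366) = -1/366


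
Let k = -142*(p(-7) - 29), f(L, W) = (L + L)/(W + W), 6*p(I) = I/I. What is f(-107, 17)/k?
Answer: -321/208811 ≈ -0.0015373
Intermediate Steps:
p(I) = ⅙ (p(I) = (I/I)/6 = (⅙)*1 = ⅙)
f(L, W) = L/W (f(L, W) = (2*L)/((2*W)) = (2*L)*(1/(2*W)) = L/W)
k = 12283/3 (k = -142*(⅙ - 29) = -142*(-173/6) = 12283/3 ≈ 4094.3)
f(-107, 17)/k = (-107/17)/(12283/3) = -107*1/17*(3/12283) = -107/17*3/12283 = -321/208811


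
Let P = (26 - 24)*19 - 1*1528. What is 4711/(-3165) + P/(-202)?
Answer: 1882114/319665 ≈ 5.8878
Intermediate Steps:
P = -1490 (P = 2*19 - 1528 = 38 - 1528 = -1490)
4711/(-3165) + P/(-202) = 4711/(-3165) - 1490/(-202) = 4711*(-1/3165) - 1490*(-1/202) = -4711/3165 + 745/101 = 1882114/319665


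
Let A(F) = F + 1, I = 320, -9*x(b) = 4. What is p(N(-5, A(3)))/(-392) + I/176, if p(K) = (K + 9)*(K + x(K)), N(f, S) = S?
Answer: 8248/4851 ≈ 1.7003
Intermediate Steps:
x(b) = -4/9 (x(b) = -⅑*4 = -4/9)
A(F) = 1 + F
p(K) = (9 + K)*(-4/9 + K) (p(K) = (K + 9)*(K - 4/9) = (9 + K)*(-4/9 + K))
p(N(-5, A(3)))/(-392) + I/176 = (-4 + (1 + 3)² + 77*(1 + 3)/9)/(-392) + 320/176 = (-4 + 4² + (77/9)*4)*(-1/392) + 320*(1/176) = (-4 + 16 + 308/9)*(-1/392) + 20/11 = (416/9)*(-1/392) + 20/11 = -52/441 + 20/11 = 8248/4851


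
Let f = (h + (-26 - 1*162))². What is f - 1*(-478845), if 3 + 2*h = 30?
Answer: 2037181/4 ≈ 5.0930e+5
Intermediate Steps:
h = 27/2 (h = -3/2 + (½)*30 = -3/2 + 15 = 27/2 ≈ 13.500)
f = 121801/4 (f = (27/2 + (-26 - 1*162))² = (27/2 + (-26 - 162))² = (27/2 - 188)² = (-349/2)² = 121801/4 ≈ 30450.)
f - 1*(-478845) = 121801/4 - 1*(-478845) = 121801/4 + 478845 = 2037181/4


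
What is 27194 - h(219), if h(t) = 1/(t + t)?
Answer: 11910971/438 ≈ 27194.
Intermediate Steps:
h(t) = 1/(2*t)
27194 - h(219) = 27194 - 1/(2*219) = 27194 - 1*1/438 = 27194 - 1/438 = 11910971/438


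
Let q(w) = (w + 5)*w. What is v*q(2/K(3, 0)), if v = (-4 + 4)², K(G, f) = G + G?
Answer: 0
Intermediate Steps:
K(G, f) = 2*G
q(w) = w*(5 + w) (q(w) = (5 + w)*w = w*(5 + w))
v = 0 (v = 0² = 0)
v*q(2/K(3, 0)) = 0*((2/((2*3)))*(5 + 2/((2*3)))) = 0*((2/6)*(5 + 2/6)) = 0*((2*(⅙))*(5 + 2*(⅙))) = 0*((5 + ⅓)/3) = 0*((⅓)*(16/3)) = 0*(16/9) = 0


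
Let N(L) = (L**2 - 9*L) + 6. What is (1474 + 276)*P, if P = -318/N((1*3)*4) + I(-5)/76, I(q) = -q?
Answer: -499125/38 ≈ -13135.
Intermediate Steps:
N(L) = 6 + L**2 - 9*L
P = -3993/532 (P = -318/(6 + ((1*3)*4)**2 - 9*1*3*4) - 1*(-5)/76 = -318/(6 + (3*4)**2 - 27*4) + 5*(1/76) = -318/(6 + 12**2 - 9*12) + 5/76 = -318/(6 + 144 - 108) + 5/76 = -318/42 + 5/76 = -318*1/42 + 5/76 = -53/7 + 5/76 = -3993/532 ≈ -7.5056)
(1474 + 276)*P = (1474 + 276)*(-3993/532) = 1750*(-3993/532) = -499125/38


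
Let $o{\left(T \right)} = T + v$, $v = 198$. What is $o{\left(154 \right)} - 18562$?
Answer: $-18210$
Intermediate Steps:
$o{\left(T \right)} = 198 + T$ ($o{\left(T \right)} = T + 198 = 198 + T$)
$o{\left(154 \right)} - 18562 = \left(198 + 154\right) - 18562 = 352 - 18562 = -18210$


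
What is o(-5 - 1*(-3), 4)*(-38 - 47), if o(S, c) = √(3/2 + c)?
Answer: -85*√22/2 ≈ -199.34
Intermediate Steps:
o(S, c) = √(3/2 + c) (o(S, c) = √(3*(½) + c) = √(3/2 + c))
o(-5 - 1*(-3), 4)*(-38 - 47) = (√(6 + 4*4)/2)*(-38 - 47) = (√(6 + 16)/2)*(-85) = (√22/2)*(-85) = -85*√22/2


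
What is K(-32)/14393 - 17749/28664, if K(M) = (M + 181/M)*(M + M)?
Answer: -186381117/412560952 ≈ -0.45177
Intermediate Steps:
K(M) = 2*M*(M + 181/M) (K(M) = (M + 181/M)*(2*M) = 2*M*(M + 181/M))
K(-32)/14393 - 17749/28664 = (362 + 2*(-32)²)/14393 - 17749/28664 = (362 + 2*1024)*(1/14393) - 17749*1/28664 = (362 + 2048)*(1/14393) - 17749/28664 = 2410*(1/14393) - 17749/28664 = 2410/14393 - 17749/28664 = -186381117/412560952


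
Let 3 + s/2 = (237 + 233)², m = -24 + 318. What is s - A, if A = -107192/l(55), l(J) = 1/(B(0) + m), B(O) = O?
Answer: 31956242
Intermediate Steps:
m = 294
l(J) = 1/294 (l(J) = 1/(0 + 294) = 1/294)
s = 441794 (s = -6 + 2*(237 + 233)² = -6 + 2*470² = -6 + 2*220900 = -6 + 441800 = 441794)
A = -31514448 (A = -107192/1/294 = -107192*294 = -31514448)
s - A = 441794 - 1*(-31514448) = 441794 + 31514448 = 31956242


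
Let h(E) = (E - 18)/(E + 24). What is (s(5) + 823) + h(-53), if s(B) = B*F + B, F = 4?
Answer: 24663/29 ≈ 850.45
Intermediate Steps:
h(E) = (-18 + E)/(24 + E)
s(B) = 5*B (s(B) = B*4 + B = 4*B + B = 5*B)
(s(5) + 823) + h(-53) = (5*5 + 823) + (-18 - 53)/(24 - 53) = (25 + 823) - 71/(-29) = 848 - 1/29*(-71) = 848 + 71/29 = 24663/29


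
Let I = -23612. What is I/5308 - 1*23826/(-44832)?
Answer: -38837699/9915344 ≈ -3.9169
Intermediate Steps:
I/5308 - 1*23826/(-44832) = -23612/5308 - 1*23826/(-44832) = -23612*1/5308 - 23826*(-1/44832) = -5903/1327 + 3971/7472 = -38837699/9915344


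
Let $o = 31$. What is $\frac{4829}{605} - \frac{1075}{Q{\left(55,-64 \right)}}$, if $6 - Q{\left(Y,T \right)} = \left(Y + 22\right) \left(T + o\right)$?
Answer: $\frac{1059008}{140085} \approx 7.5598$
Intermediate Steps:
$Q{\left(Y,T \right)} = 6 - \left(22 + Y\right) \left(31 + T\right)$ ($Q{\left(Y,T \right)} = 6 - \left(Y + 22\right) \left(T + 31\right) = 6 - \left(22 + Y\right) \left(31 + T\right)$)
$\frac{4829}{605} - \frac{1075}{Q{\left(55,-64 \right)}} = \frac{4829}{605} - \frac{1075}{-676 - 1705 - -1408 - \left(-64\right) 55} = 4829 \cdot \frac{1}{605} - \frac{1075}{-676 - 1705 + 1408 + 3520} = \frac{439}{55} - \frac{1075}{2547} = \frac{1059008}{140085}$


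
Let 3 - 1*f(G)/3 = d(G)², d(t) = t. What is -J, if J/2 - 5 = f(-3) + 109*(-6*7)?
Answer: 9182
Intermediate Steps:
f(G) = 9 - 3*G²
J = -9182 (J = 10 + 2*((9 - 3*(-3)²) + 109*(-6*7)) = 10 + 2*((9 - 3*9) + 109*(-42)) = 10 + 2*((9 - 27) - 4578) = 10 + 2*(-18 - 4578) = 10 + 2*(-4596) = 10 - 9192 = -9182)
-J = -1*(-9182) = 9182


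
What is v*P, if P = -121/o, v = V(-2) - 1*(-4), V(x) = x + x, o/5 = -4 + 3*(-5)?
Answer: 0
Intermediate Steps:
o = -95 (o = 5*(-4 + 3*(-5)) = 5*(-4 - 15) = 5*(-19) = -95)
V(x) = 2*x
v = 0 (v = 2*(-2) - 1*(-4) = -4 + 4 = 0)
P = 121/95 (P = -121/(-95) = -121*(-1/95) = 121/95 ≈ 1.2737)
v*P = 0*(121/95) = 0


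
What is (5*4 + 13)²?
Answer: 1089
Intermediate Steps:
(5*4 + 13)² = (20 + 13)² = 33² = 1089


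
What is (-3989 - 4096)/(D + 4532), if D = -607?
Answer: -1617/785 ≈ -2.0599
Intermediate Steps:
(-3989 - 4096)/(D + 4532) = (-3989 - 4096)/(-607 + 4532) = -8085/3925 = -8085*1/3925 = -1617/785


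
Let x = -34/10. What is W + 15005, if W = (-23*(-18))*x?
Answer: 67987/5 ≈ 13597.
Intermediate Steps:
x = -17/5 (x = -34*⅒ = -17/5 ≈ -3.4000)
W = -7038/5 (W = -23*(-18)*(-17/5) = 414*(-17/5) = -7038/5 ≈ -1407.6)
W + 15005 = -7038/5 + 15005 = 67987/5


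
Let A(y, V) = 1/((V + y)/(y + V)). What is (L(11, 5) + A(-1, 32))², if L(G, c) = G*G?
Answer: 14884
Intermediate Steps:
A(y, V) = 1 (A(y, V) = 1/((V + y)/(V + y)) = 1/1 = 1)
L(G, c) = G²
(L(11, 5) + A(-1, 32))² = (11² + 1)² = (121 + 1)² = 122² = 14884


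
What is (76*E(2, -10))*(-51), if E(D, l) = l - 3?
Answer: 50388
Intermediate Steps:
E(D, l) = -3 + l
(76*E(2, -10))*(-51) = (76*(-3 - 10))*(-51) = (76*(-13))*(-51) = -988*(-51) = 50388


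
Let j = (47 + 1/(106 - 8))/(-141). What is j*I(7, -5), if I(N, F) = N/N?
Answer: -4607/13818 ≈ -0.33341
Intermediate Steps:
I(N, F) = 1
j = -4607/13818 (j = -(47 + 1/98)/141 = -1/141*4607/98 = -4607/13818 ≈ -0.33341)
j*I(7, -5) = -4607/13818*1 = -4607/13818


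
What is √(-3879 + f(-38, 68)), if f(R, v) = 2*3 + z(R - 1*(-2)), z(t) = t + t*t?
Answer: I*√2613 ≈ 51.117*I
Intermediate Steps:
z(t) = t + t²
f(R, v) = 6 + (2 + R)*(3 + R) (f(R, v) = 2*3 + (R - 1*(-2))*(1 + (R - 1*(-2))) = 6 + (R + 2)*(1 + (R + 2)) = 6 + (2 + R)*(1 + (2 + R)) = 6 + (2 + R)*(3 + R))
√(-3879 + f(-38, 68)) = √(-3879 + (6 + (2 - 38)*(3 - 38))) = √(-3879 + (6 - 36*(-35))) = √(-3879 + (6 + 1260)) = √(-3879 + 1266) = √(-2613) = I*√2613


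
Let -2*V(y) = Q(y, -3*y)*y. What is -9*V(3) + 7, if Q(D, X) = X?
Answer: -229/2 ≈ -114.50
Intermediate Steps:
V(y) = 3*y**2/2 (V(y) = -(-3*y)*y/2 = -(-3)*y**2/2 = 3*y**2/2)
-9*V(3) + 7 = -27*3**2/2 + 7 = -27*9/2 + 7 = -9*27/2 + 7 = -243/2 + 7 = -229/2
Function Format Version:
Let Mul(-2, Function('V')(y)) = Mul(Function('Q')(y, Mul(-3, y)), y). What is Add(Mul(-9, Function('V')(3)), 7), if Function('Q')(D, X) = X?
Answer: Rational(-229, 2) ≈ -114.50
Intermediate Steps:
Function('V')(y) = Mul(Rational(3, 2), Pow(y, 2)) (Function('V')(y) = Mul(Rational(-1, 2), Mul(Mul(-3, y), y)) = Mul(Rational(-1, 2), Mul(-3, Pow(y, 2))) = Mul(Rational(3, 2), Pow(y, 2)))
Add(Mul(-9, Function('V')(3)), 7) = Add(Mul(-9, Mul(Rational(3, 2), Pow(3, 2))), 7) = Add(Mul(-9, Mul(Rational(3, 2), 9)), 7) = Add(Mul(-9, Rational(27, 2)), 7) = Add(Rational(-243, 2), 7) = Rational(-229, 2)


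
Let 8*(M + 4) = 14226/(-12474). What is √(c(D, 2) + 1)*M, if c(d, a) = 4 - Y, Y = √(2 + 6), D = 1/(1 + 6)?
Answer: -68899*√(5 - 2*√2)/16632 ≈ -6.1046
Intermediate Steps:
D = ⅐ (D = 1/7 = ⅐ ≈ 0.14286)
Y = 2*√2 (Y = √8 = 2*√2 ≈ 2.8284)
c(d, a) = 4 - 2*√2
M = -68899/16632 (M = -4 + (14226/(-12474))/8 = -4 + (14226*(-1/12474))/8 = -4 + (⅛)*(-2371/2079) = -4 - 2371/16632 = -68899/16632 ≈ -4.1426)
√(c(D, 2) + 1)*M = √((4 - 2*√2) + 1)*(-68899/16632) = √(5 - 2*√2)*(-68899/16632) = -68899*√(5 - 2*√2)/16632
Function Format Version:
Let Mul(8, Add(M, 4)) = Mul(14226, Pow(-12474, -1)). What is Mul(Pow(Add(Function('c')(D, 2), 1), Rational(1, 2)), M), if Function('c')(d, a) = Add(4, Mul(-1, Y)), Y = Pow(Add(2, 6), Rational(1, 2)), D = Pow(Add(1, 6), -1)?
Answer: Mul(Rational(-68899, 16632), Pow(Add(5, Mul(-2, Pow(2, Rational(1, 2)))), Rational(1, 2))) ≈ -6.1046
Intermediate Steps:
D = Rational(1, 7) (D = Pow(7, -1) = Rational(1, 7) ≈ 0.14286)
Y = Mul(2, Pow(2, Rational(1, 2))) (Y = Pow(8, Rational(1, 2)) = Mul(2, Pow(2, Rational(1, 2))) ≈ 2.8284)
Function('c')(d, a) = Add(4, Mul(-2, Pow(2, Rational(1, 2)))) (Function('c')(d, a) = Add(4, Mul(-1, Mul(2, Pow(2, Rational(1, 2))))) = Add(4, Mul(-2, Pow(2, Rational(1, 2)))))
M = Rational(-68899, 16632) (M = Add(-4, Mul(Rational(1, 8), Mul(14226, Pow(-12474, -1)))) = Add(-4, Mul(Rational(1, 8), Mul(14226, Rational(-1, 12474)))) = Add(-4, Mul(Rational(1, 8), Rational(-2371, 2079))) = Add(-4, Rational(-2371, 16632)) = Rational(-68899, 16632) ≈ -4.1426)
Mul(Pow(Add(Function('c')(D, 2), 1), Rational(1, 2)), M) = Mul(Pow(Add(Add(4, Mul(-2, Pow(2, Rational(1, 2)))), 1), Rational(1, 2)), Rational(-68899, 16632)) = Mul(Pow(Add(5, Mul(-2, Pow(2, Rational(1, 2)))), Rational(1, 2)), Rational(-68899, 16632)) = Mul(Rational(-68899, 16632), Pow(Add(5, Mul(-2, Pow(2, Rational(1, 2)))), Rational(1, 2)))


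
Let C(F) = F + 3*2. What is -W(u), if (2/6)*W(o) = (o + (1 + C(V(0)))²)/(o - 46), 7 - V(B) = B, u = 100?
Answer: -148/9 ≈ -16.444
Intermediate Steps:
V(B) = 7 - B
C(F) = 6 + F (C(F) = F + 6 = 6 + F)
W(o) = 3*(196 + o)/(-46 + o) (W(o) = 3*((o + (1 + (6 + (7 - 1*0)))²)/(o - 46)) = 3*((o + (1 + (6 + (7 + 0)))²)/(-46 + o)) = 3*((o + (1 + (6 + 7))²)/(-46 + o)) = 3*((o + (1 + 13)²)/(-46 + o)) = 3*((o + 14²)/(-46 + o)) = 3*((o + 196)/(-46 + o)) = 3*((196 + o)/(-46 + o)) = 3*(196 + o)/(-46 + o))
-W(u) = -3*(196 + 100)/(-46 + 100) = -3*296/54 = -1*148/9 = -148/9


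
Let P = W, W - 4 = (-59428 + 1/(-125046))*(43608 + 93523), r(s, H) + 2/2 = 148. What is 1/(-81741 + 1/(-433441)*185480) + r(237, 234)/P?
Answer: -24247629314623402075679/1339348453497797159105378112400 ≈ -1.8104e-8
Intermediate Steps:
r(s, H) = 147 (r(s, H) = -1 + 148 = 147)
W = -1019052506506075/125046 (W = 4 + (-59428 + 1/(-125046))*(43608 + 93523) = 4 + (-59428 - 1/125046)*137131 = 4 - 7431233689/125046*137131 = 4 - 1019052507006259/125046 = -1019052506506075/125046 ≈ -8.1494e+9)
P = -1019052506506075/125046 ≈ -8.1494e+9
1/(-81741 + 1/(-433441)*185480) + r(237, 234)/P = 1/(-81741 + 1/(-433441)*185480) + 147/(-1019052506506075/125046) = (1/185480)/(-81741 - 1/433441) + 147*(-125046/1019052506506075) = (1/185480)/(-35429900782/433441) - 18381762/1019052506506075 = -433441/35429900782*1/185480 - 18381762/1019052506506075 = -433441/6571537997045360 - 18381762/1019052506506075 = -24247629314623402075679/1339348453497797159105378112400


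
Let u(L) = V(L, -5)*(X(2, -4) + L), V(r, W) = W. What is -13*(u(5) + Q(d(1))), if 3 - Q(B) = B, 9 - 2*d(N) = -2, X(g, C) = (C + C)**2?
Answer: 9035/2 ≈ 4517.5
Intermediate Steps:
X(g, C) = 4*C**2 (X(g, C) = (2*C)**2 = 4*C**2)
d(N) = 11/2 (d(N) = 9/2 - 1/2*(-2) = 9/2 + 1 = 11/2)
Q(B) = 3 - B
u(L) = -320 - 5*L (u(L) = -5*(4*(-4)**2 + L) = -5*(4*16 + L) = -5*(64 + L) = -320 - 5*L)
-13*(u(5) + Q(d(1))) = -13*((-320 - 5*5) + (3 - 1*11/2)) = -13*((-320 - 25) + (3 - 11/2)) = -13*(-345 - 5/2) = -13*(-695/2) = 9035/2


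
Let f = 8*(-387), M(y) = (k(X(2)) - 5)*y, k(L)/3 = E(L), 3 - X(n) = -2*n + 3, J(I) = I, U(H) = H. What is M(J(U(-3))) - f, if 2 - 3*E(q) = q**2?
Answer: 3153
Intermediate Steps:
E(q) = 2/3 - q**2/3
X(n) = 2*n (X(n) = 3 - (-2*n + 3) = 3 - (3 - 2*n) = 3 + (-3 + 2*n) = 2*n)
k(L) = 2 - L**2 (k(L) = 3*(2/3 - L**2/3) = 2 - L**2)
M(y) = -19*y (M(y) = ((2 - (2*2)**2) - 5)*y = ((2 - 1*4**2) - 5)*y = ((2 - 1*16) - 5)*y = ((2 - 16) - 5)*y = (-14 - 5)*y = -19*y)
f = -3096
M(J(U(-3))) - f = -19*(-3) - 1*(-3096) = 57 + 3096 = 3153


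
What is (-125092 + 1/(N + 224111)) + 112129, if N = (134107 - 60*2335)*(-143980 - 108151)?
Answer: -19590271449821/1511245194 ≈ -12963.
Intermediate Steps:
N = 1511021083 (N = (134107 - 140100)*(-252131) = -5993*(-252131) = 1511021083)
(-125092 + 1/(N + 224111)) + 112129 = (-125092 + 1/(1511021083 + 224111)) + 112129 = (-125092 + 1/1511245194) + 112129 = -189044683807847/1511245194 + 112129 = -19590271449821/1511245194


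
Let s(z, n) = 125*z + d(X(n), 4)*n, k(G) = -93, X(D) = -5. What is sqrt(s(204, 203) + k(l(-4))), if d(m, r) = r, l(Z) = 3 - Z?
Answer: sqrt(26219) ≈ 161.92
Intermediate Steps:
s(z, n) = 4*n + 125*z (s(z, n) = 125*z + 4*n = 4*n + 125*z)
sqrt(s(204, 203) + k(l(-4))) = sqrt((4*203 + 125*204) - 93) = sqrt((812 + 25500) - 93) = sqrt(26312 - 93) = sqrt(26219)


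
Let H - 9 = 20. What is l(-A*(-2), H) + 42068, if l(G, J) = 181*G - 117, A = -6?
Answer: 39779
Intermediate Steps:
H = 29 (H = 9 + 20 = 29)
l(G, J) = -117 + 181*G
l(-A*(-2), H) + 42068 = (-117 + 181*(-1*(-6)*(-2))) + 42068 = (-117 + 181*(6*(-2))) + 42068 = (-117 + 181*(-12)) + 42068 = (-117 - 2172) + 42068 = -2289 + 42068 = 39779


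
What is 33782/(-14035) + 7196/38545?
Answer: -34318038/15456545 ≈ -2.2203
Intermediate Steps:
33782/(-14035) + 7196/38545 = 33782*(-1/14035) + 7196*(1/38545) = -4826/2005 + 7196/38545 = -34318038/15456545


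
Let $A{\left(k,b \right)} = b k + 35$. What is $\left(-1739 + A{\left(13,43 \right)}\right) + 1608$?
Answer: $463$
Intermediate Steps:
$A{\left(k,b \right)} = 35 + b k$
$\left(-1739 + A{\left(13,43 \right)}\right) + 1608 = \left(-1739 + \left(35 + 43 \cdot 13\right)\right) + 1608 = \left(-1739 + \left(35 + 559\right)\right) + 1608 = \left(-1739 + 594\right) + 1608 = -1145 + 1608 = 463$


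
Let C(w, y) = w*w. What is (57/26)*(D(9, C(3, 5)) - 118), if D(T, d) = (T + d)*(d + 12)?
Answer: 570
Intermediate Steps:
C(w, y) = w**2
D(T, d) = (12 + d)*(T + d) (D(T, d) = (T + d)*(12 + d) = (12 + d)*(T + d))
(57/26)*(D(9, C(3, 5)) - 118) = (57/26)*(((3**2)**2 + 12*9 + 12*3**2 + 9*3**2) - 118) = (57*(1/26))*((9**2 + 108 + 12*9 + 9*9) - 118) = 57*((81 + 108 + 108 + 81) - 118)/26 = 57*(378 - 118)/26 = (57/26)*260 = 570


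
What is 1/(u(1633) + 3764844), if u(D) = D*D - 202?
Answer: 1/6431331 ≈ 1.5549e-7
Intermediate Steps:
u(D) = -202 + D**2 (u(D) = D**2 - 202 = -202 + D**2)
1/(u(1633) + 3764844) = 1/((-202 + 1633**2) + 3764844) = 1/((-202 + 2666689) + 3764844) = 1/(2666487 + 3764844) = 1/6431331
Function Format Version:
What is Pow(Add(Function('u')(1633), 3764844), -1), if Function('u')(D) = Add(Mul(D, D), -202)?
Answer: Rational(1, 6431331) ≈ 1.5549e-7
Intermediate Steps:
Function('u')(D) = Add(-202, Pow(D, 2)) (Function('u')(D) = Add(Pow(D, 2), -202) = Add(-202, Pow(D, 2)))
Pow(Add(Function('u')(1633), 3764844), -1) = Pow(Add(Add(-202, Pow(1633, 2)), 3764844), -1) = Pow(Add(Add(-202, 2666689), 3764844), -1) = Pow(Add(2666487, 3764844), -1) = Pow(6431331, -1) = Rational(1, 6431331)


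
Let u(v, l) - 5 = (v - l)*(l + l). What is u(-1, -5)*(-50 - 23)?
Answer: 2555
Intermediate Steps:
u(v, l) = 5 + 2*l*(v - l) (u(v, l) = 5 + (v - l)*(l + l) = 5 + (v - l)*(2*l) = 5 + 2*l*(v - l))
u(-1, -5)*(-50 - 23) = (5 - 2*(-5)² + 2*(-5)*(-1))*(-50 - 23) = (5 - 2*25 + 10)*(-73) = (5 - 50 + 10)*(-73) = -35*(-73) = 2555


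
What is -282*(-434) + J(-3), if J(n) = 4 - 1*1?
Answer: 122391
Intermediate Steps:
J(n) = 3 (J(n) = 4 - 1 = 3)
-282*(-434) + J(-3) = -282*(-434) + 3 = 122388 + 3 = 122391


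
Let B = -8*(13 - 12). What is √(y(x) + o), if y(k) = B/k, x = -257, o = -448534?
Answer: I*√29625220110/257 ≈ 669.73*I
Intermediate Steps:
B = -8 (B = -8*1 = -8)
y(k) = -8/k
√(y(x) + o) = √(-8/(-257) - 448534) = √(-8*(-1/257) - 448534) = √(8/257 - 448534) = √(-115273230/257) = I*√29625220110/257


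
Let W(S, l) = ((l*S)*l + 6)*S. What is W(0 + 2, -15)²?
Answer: 831744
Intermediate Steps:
W(S, l) = S*(6 + S*l²) (W(S, l) = ((S*l)*l + 6)*S = (S*l² + 6)*S = (6 + S*l²)*S = S*(6 + S*l²))
W(0 + 2, -15)² = ((0 + 2)*(6 + (0 + 2)*(-15)²))² = (2*(6 + 2*225))² = (2*(6 + 450))² = (2*456)² = 912² = 831744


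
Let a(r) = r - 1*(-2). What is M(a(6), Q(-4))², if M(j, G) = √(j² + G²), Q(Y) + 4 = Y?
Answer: 128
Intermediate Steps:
a(r) = 2 + r (a(r) = r + 2 = 2 + r)
Q(Y) = -4 + Y
M(j, G) = √(G² + j²)
M(a(6), Q(-4))² = (√((-4 - 4)² + (2 + 6)²))² = (√((-8)² + 8²))² = (√(64 + 64))² = (√128)² = (8*√2)² = 128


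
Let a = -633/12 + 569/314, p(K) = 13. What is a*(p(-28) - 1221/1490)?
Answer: -580568361/935720 ≈ -620.45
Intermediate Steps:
a = -31989/628 (a = -633*1/12 + 569*(1/314) = -211/4 + 569/314 = -31989/628 ≈ -50.938)
a*(p(-28) - 1221/1490) = -31989*(13 - 1221/1490)/628 = -31989/628*18149/1490 = -580568361/935720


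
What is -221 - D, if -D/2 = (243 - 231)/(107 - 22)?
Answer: -18761/85 ≈ -220.72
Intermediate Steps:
D = -24/85 (D = -2*(243 - 231)/(107 - 22) = -24/85 ≈ -0.28235)
-221 - D = -221 - 1*(-24/85) = -221 + 24/85 = -18761/85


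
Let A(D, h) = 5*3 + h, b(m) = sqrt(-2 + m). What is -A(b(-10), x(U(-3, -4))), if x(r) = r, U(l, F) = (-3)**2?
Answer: -24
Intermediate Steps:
U(l, F) = 9
A(D, h) = 15 + h
-A(b(-10), x(U(-3, -4))) = -(15 + 9) = -1*24 = -24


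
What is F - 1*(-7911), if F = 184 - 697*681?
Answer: -466562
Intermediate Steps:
F = -474473 (F = 184 - 474657 = -474473)
F - 1*(-7911) = -474473 - 1*(-7911) = -474473 + 7911 = -466562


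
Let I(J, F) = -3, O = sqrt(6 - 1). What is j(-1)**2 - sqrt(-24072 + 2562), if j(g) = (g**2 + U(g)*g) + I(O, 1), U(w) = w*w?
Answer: 9 - 3*I*sqrt(2390) ≈ 9.0 - 146.66*I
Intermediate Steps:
O = sqrt(5) ≈ 2.2361
U(w) = w**2
j(g) = -3 + g**2 + g**3 (j(g) = (g**2 + g**2*g) - 3 = (g**2 + g**3) - 3 = -3 + g**2 + g**3)
j(-1)**2 - sqrt(-24072 + 2562) = (-3 + (-1)**2 + (-1)**3)**2 - sqrt(-24072 + 2562) = (-3 + 1 - 1)**2 - sqrt(-21510) = (-3)**2 - 3*I*sqrt(2390) = 9 - 3*I*sqrt(2390)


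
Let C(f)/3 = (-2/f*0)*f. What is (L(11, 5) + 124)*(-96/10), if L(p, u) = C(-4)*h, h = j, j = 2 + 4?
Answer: -5952/5 ≈ -1190.4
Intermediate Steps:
C(f) = 0 (C(f) = 3*((-2/f*0)*f) = 3*(0*f) = 3*0 = 0)
j = 6
h = 6
L(p, u) = 0 (L(p, u) = 0*6 = 0)
(L(11, 5) + 124)*(-96/10) = (0 + 124)*(-96/10) = 124*(-96*1/10) = 124*(-48/5) = -5952/5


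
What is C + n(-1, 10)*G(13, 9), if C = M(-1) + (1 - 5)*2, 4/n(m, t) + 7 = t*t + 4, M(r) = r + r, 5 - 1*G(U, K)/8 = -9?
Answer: -522/97 ≈ -5.3814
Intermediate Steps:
G(U, K) = 112 (G(U, K) = 40 - 8*(-9) = 40 + 72 = 112)
M(r) = 2*r
n(m, t) = 4/(-3 + t²) (n(m, t) = 4/(-7 + (t*t + 4)) = 4/(-7 + (t² + 4)) = 4/(-7 + (4 + t²)) = 4/(-3 + t²))
C = -10 (C = 2*(-1) + (1 - 5)*2 = -2 - 4*2 = -2 - 8 = -10)
C + n(-1, 10)*G(13, 9) = -10 + (4/(-3 + 10²))*112 = -10 + (4/(-3 + 100))*112 = -10 + (4/97)*112 = -10 + 448/97 = -522/97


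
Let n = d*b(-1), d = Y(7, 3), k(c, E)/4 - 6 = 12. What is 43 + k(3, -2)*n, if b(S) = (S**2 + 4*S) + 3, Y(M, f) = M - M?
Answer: 43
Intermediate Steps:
k(c, E) = 72 (k(c, E) = 24 + 4*12 = 24 + 48 = 72)
Y(M, f) = 0
b(S) = 3 + S**2 + 4*S
d = 0
n = 0 (n = 0*(3 + (-1)**2 + 4*(-1)) = 0*(3 + 1 - 4) = 0*0 = 0)
43 + k(3, -2)*n = 43 + 72*0 = 43 + 0 = 43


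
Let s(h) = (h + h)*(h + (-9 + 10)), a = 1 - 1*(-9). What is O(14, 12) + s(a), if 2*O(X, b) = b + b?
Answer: 232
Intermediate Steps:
O(X, b) = b (O(X, b) = (b + b)/2 = (2*b)/2 = b)
a = 10 (a = 1 + 9 = 10)
s(h) = 2*h*(1 + h) (s(h) = (2*h)*(h + 1) = (2*h)*(1 + h) = 2*h*(1 + h))
O(14, 12) + s(a) = 12 + 2*10*(1 + 10) = 12 + 2*10*11 = 12 + 220 = 232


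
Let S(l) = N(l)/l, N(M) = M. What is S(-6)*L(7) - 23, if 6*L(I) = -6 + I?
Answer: -137/6 ≈ -22.833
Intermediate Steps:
L(I) = -1 + I/6 (L(I) = (-6 + I)/6 = -1 + I/6)
S(l) = 1 (S(l) = l/l = 1)
S(-6)*L(7) - 23 = 1*(-1 + (⅙)*7) - 23 = 1*(-1 + 7/6) - 23 = 1*(⅙) - 23 = ⅙ - 23 = -137/6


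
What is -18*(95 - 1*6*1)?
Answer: -1602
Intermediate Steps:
-18*(95 - 1*6*1) = -18*(95 - 6*1) = -18*(95 - 6) = -18*89 = -1602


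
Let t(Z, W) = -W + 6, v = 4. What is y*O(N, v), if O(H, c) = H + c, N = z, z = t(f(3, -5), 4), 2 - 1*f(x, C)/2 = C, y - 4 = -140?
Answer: -816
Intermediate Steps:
y = -136 (y = 4 - 140 = -136)
f(x, C) = 4 - 2*C
t(Z, W) = 6 - W
z = 2 (z = 6 - 1*4 = 6 - 4 = 2)
N = 2
y*O(N, v) = -136*(2 + 4) = -136*6 = -816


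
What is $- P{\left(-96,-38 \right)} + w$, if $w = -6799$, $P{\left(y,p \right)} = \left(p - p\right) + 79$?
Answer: $-6878$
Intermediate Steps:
$P{\left(y,p \right)} = 79$ ($P{\left(y,p \right)} = 0 + 79 = 79$)
$- P{\left(-96,-38 \right)} + w = \left(-1\right) 79 - 6799 = -79 - 6799 = -6878$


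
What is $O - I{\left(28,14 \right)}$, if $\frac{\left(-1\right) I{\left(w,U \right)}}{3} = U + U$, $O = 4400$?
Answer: $4484$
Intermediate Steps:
$I{\left(w,U \right)} = - 6 U$ ($I{\left(w,U \right)} = - 3 \left(U + U\right) = - 3 \cdot 2 U = - 6 U$)
$O - I{\left(28,14 \right)} = 4400 - \left(-6\right) 14 = 4400 - -84 = 4400 + 84 = 4484$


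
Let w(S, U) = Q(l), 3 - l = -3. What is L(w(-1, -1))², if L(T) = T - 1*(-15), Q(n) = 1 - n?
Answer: 100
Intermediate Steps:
l = 6 (l = 3 - 1*(-3) = 3 + 3 = 6)
w(S, U) = -5 (w(S, U) = 1 - 1*6 = 1 - 6 = -5)
L(T) = 15 + T (L(T) = T + 15 = 15 + T)
L(w(-1, -1))² = (15 - 5)² = 10² = 100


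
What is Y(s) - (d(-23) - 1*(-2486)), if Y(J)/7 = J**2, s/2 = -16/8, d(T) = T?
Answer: -2351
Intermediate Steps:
s = -4 (s = 2*(-16/8) = 2*(-2*1) = 2*(-2) = -4)
Y(J) = 7*J**2
Y(s) - (d(-23) - 1*(-2486)) = 7*(-4)**2 - (-23 - 1*(-2486)) = 7*16 - (-23 + 2486) = 112 - 1*2463 = 112 - 2463 = -2351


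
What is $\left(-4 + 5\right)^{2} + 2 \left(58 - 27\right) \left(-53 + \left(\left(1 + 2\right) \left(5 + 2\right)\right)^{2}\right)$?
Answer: $24057$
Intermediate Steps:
$\left(-4 + 5\right)^{2} + 2 \left(58 - 27\right) \left(-53 + \left(\left(1 + 2\right) \left(5 + 2\right)\right)^{2}\right) = 1^{2} + 2 \cdot 31 \left(-53 + \left(3 \cdot 7\right)^{2}\right) = 1 + 2 \cdot 31 \left(-53 + 21^{2}\right) = 1 + 2 \cdot 31 \left(-53 + 441\right) = 1 + 2 \cdot 31 \cdot 388 = 1 + 2 \cdot 12028 = 1 + 24056 = 24057$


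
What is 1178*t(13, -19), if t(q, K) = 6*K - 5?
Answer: -140182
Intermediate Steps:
t(q, K) = -5 + 6*K
1178*t(13, -19) = 1178*(-5 + 6*(-19)) = 1178*(-5 - 114) = 1178*(-119) = -140182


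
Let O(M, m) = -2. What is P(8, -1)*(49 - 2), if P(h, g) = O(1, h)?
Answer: -94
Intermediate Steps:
P(h, g) = -2
P(8, -1)*(49 - 2) = -2*(49 - 2) = -2*47 = -94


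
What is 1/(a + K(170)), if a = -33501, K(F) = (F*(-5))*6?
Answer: -1/38601 ≈ -2.5906e-5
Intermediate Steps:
K(F) = -30*F (K(F) = -5*F*6 = -30*F)
1/(a + K(170)) = 1/(-33501 - 30*170) = 1/(-33501 - 5100) = 1/(-38601) = -1/38601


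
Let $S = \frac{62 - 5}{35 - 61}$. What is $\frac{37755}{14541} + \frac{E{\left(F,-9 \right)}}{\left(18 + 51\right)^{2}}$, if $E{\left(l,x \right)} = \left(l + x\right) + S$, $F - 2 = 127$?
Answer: $\frac{524231057}{199996914} \approx 2.6212$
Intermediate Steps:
$F = 129$ ($F = 2 + 127 = 129$)
$S = - \frac{57}{26}$ ($S = \frac{57}{-26} = 57 \left(- \frac{1}{26}\right) = - \frac{57}{26} \approx -2.1923$)
$E{\left(l,x \right)} = - \frac{57}{26} + l + x$ ($E{\left(l,x \right)} = \left(l + x\right) - \frac{57}{26} = - \frac{57}{26} + l + x$)
$\frac{37755}{14541} + \frac{E{\left(F,-9 \right)}}{\left(18 + 51\right)^{2}} = \frac{37755}{14541} + \frac{- \frac{57}{26} + 129 - 9}{\left(18 + 51\right)^{2}} = 37755 \cdot \frac{1}{14541} + \frac{3063}{26 \cdot 69^{2}} = \frac{12585}{4847} + \frac{3063}{26 \cdot 4761} = \frac{12585}{4847} + \frac{3063}{26} \cdot \frac{1}{4761} = \frac{12585}{4847} + \frac{1021}{41262} = \frac{524231057}{199996914}$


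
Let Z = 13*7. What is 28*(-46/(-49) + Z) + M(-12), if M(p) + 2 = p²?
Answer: 19014/7 ≈ 2716.3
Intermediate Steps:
M(p) = -2 + p²
Z = 91
28*(-46/(-49) + Z) + M(-12) = 28*(-46/(-49) + 91) + (-2 + (-12)²) = 28*(-46*(-1/49) + 91) + (-2 + 144) = 28*(46/49 + 91) + 142 = 28*(4505/49) + 142 = 18020/7 + 142 = 19014/7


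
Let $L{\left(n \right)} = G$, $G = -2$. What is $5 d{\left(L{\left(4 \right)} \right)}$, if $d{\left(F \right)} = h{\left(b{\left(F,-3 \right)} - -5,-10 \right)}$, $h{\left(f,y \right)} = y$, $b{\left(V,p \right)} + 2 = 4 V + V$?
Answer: $-50$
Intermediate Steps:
$b{\left(V,p \right)} = -2 + 5 V$ ($b{\left(V,p \right)} = -2 + \left(4 V + V\right) = -2 + 5 V$)
$L{\left(n \right)} = -2$
$d{\left(F \right)} = -10$
$5 d{\left(L{\left(4 \right)} \right)} = 5 \left(-10\right) = -50$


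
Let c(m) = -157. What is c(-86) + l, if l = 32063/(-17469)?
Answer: -2774696/17469 ≈ -158.84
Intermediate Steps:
l = -32063/17469 (l = 32063*(-1/17469) = -32063/17469 ≈ -1.8354)
c(-86) + l = -157 - 32063/17469 = -2774696/17469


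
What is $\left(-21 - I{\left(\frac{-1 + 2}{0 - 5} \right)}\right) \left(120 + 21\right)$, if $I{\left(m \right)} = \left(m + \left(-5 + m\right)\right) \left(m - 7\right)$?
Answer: $- \frac{211077}{25} \approx -8443.1$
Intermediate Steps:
$I{\left(m \right)} = \left(-7 + m\right) \left(-5 + 2 m\right)$ ($I{\left(m \right)} = \left(-5 + 2 m\right) \left(-7 + m\right) = \left(-7 + m\right) \left(-5 + 2 m\right)$)
$\left(-21 - I{\left(\frac{-1 + 2}{0 - 5} \right)}\right) \left(120 + 21\right) = \left(-21 - \left(35 - 19 \frac{-1 + 2}{0 - 5} + 2 \left(\frac{-1 + 2}{0 - 5}\right)^{2}\right)\right) \left(120 + 21\right) = \left(-21 - \left(35 - 19 \cdot 1 \frac{1}{-5} + 2 \left(1 \frac{1}{-5}\right)^{2}\right)\right) 141 = \left(-21 - \left(35 - 19 \cdot 1 \left(- \frac{1}{5}\right) + 2 \left(1 \left(- \frac{1}{5}\right)\right)^{2}\right)\right) 141 = \left(-21 - \left(35 - - \frac{19}{5} + 2 \left(- \frac{1}{5}\right)^{2}\right)\right) 141 = \left(-21 - \left(35 + \frac{19}{5} + 2 \cdot \frac{1}{25}\right)\right) 141 = \left(-21 - \left(35 + \frac{19}{5} + \frac{2}{25}\right)\right) 141 = \left(-21 - \frac{972}{25}\right) 141 = \left(- \frac{1497}{25}\right) 141 = - \frac{211077}{25}$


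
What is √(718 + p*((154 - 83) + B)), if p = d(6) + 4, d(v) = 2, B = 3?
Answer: √1162 ≈ 34.088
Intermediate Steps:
p = 6 (p = 2 + 4 = 6)
√(718 + p*((154 - 83) + B)) = √(718 + 6*((154 - 83) + 3)) = √(718 + 6*(71 + 3)) = √(718 + 6*74) = √(718 + 444) = √1162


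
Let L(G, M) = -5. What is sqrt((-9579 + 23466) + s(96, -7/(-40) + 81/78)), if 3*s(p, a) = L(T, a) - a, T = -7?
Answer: sqrt(938621190)/260 ≈ 117.83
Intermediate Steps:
s(p, a) = -5/3 - a/3 (s(p, a) = (-5 - a)/3 = -5/3 - a/3)
sqrt((-9579 + 23466) + s(96, -7/(-40) + 81/78)) = sqrt((-9579 + 23466) + (-5/3 - (-7/(-40) + 81/78)/3)) = sqrt(13887 + (-5/3 - (-7*(-1/40) + 81*(1/78))/3)) = sqrt(13887 + (-5/3 - (7/40 + 27/26)/3)) = sqrt(13887 + (-5/3 - 1/3*631/520)) = sqrt(13887 + (-5/3 - 631/1560)) = sqrt(13887 - 1077/520) = sqrt(7220163/520) = sqrt(938621190)/260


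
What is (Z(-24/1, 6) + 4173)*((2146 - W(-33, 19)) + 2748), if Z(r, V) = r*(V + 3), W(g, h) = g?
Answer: 19496139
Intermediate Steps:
Z(r, V) = r*(3 + V)
(Z(-24/1, 6) + 4173)*((2146 - W(-33, 19)) + 2748) = ((-24/1)*(3 + 6) + 4173)*((2146 - 1*(-33)) + 2748) = (-24*1*9 + 4173)*((2146 + 33) + 2748) = (-24*9 + 4173)*(2179 + 2748) = (-216 + 4173)*4927 = 3957*4927 = 19496139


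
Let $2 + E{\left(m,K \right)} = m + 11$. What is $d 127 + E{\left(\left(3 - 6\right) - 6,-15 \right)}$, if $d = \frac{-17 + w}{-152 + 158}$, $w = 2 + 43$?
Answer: $\frac{1778}{3} \approx 592.67$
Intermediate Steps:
$w = 45$
$E{\left(m,K \right)} = 9 + m$ ($E{\left(m,K \right)} = -2 + \left(m + 11\right) = -2 + \left(11 + m\right) = 9 + m$)
$d = \frac{14}{3}$ ($d = \frac{-17 + 45}{-152 + 158} = \frac{28}{6} = 28 \cdot \frac{1}{6} = \frac{14}{3} \approx 4.6667$)
$d 127 + E{\left(\left(3 - 6\right) - 6,-15 \right)} = \frac{14}{3} \cdot 127 + \left(9 + \left(\left(3 - 6\right) - 6\right)\right) = \frac{1778}{3} + \left(9 - 9\right) = \frac{1778}{3} + 0 = \frac{1778}{3}$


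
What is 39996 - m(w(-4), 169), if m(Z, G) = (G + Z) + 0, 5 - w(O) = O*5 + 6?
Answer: 39808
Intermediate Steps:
w(O) = -1 - 5*O (w(O) = 5 - (O*5 + 6) = 5 - (5*O + 6) = 5 - (6 + 5*O) = 5 + (-6 - 5*O) = -1 - 5*O)
m(Z, G) = G + Z
39996 - m(w(-4), 169) = 39996 - (169 + (-1 - 5*(-4))) = 39996 - (169 + (-1 + 20)) = 39996 - (169 + 19) = 39996 - 1*188 = 39996 - 188 = 39808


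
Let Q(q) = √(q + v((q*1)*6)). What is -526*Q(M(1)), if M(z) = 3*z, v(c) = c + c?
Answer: -526*√39 ≈ -3284.9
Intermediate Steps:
v(c) = 2*c
Q(q) = √13*√q (Q(q) = √(q + 2*((q*1)*6)) = √(q + 2*(q*6)) = √(q + 2*(6*q)) = √(q + 12*q) = √(13*q) = √13*√q)
-526*Q(M(1)) = -526*√13*√(3*1) = -526*√13*√3 = -526*√39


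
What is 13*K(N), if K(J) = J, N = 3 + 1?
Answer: 52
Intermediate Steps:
N = 4
13*K(N) = 13*4 = 52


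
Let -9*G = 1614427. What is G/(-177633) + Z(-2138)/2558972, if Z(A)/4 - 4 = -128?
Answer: 1032620133833/1022755214871 ≈ 1.0096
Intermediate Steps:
Z(A) = -496 (Z(A) = 16 + 4*(-128) = 16 - 512 = -496)
G = -1614427/9 (G = -⅑*1614427 = -1614427/9 ≈ -1.7938e+5)
G/(-177633) + Z(-2138)/2558972 = -1614427/9/(-177633) - 496/2558972 = -1614427/9*(-1/177633) - 496*1/2558972 = 1614427/1598697 - 124/639743 = 1032620133833/1022755214871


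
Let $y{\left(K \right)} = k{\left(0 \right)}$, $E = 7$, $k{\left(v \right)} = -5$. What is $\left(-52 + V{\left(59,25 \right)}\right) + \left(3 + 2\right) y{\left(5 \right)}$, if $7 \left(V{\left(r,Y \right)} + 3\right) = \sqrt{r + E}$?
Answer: $-80 + \frac{\sqrt{66}}{7} \approx -78.839$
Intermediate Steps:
$y{\left(K \right)} = -5$
$V{\left(r,Y \right)} = -3 + \frac{\sqrt{7 + r}}{7}$ ($V{\left(r,Y \right)} = -3 + \frac{\sqrt{r + 7}}{7} = -3 + \frac{\sqrt{7 + r}}{7}$)
$\left(-52 + V{\left(59,25 \right)}\right) + \left(3 + 2\right) y{\left(5 \right)} = \left(-52 - \left(3 - \frac{\sqrt{7 + 59}}{7}\right)\right) + \left(3 + 2\right) \left(-5\right) = \left(-52 - \left(3 - \frac{\sqrt{66}}{7}\right)\right) + 5 \left(-5\right) = \left(-55 + \frac{\sqrt{66}}{7}\right) - 25 = -80 + \frac{\sqrt{66}}{7}$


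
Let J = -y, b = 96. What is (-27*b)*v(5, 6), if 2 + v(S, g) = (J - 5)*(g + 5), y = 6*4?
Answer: 832032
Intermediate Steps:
y = 24
J = -24 (J = -1*24 = -24)
v(S, g) = -147 - 29*g (v(S, g) = -2 + (-24 - 5)*(g + 5) = -2 - 29*(5 + g) = -2 + (-145 - 29*g) = -147 - 29*g)
(-27*b)*v(5, 6) = (-27*96)*(-147 - 29*6) = -2592*(-147 - 174) = -2592*(-321) = 832032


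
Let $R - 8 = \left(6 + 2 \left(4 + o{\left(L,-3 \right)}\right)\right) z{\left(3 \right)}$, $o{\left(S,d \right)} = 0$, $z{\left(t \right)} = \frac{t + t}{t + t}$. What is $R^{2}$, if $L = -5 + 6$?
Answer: $484$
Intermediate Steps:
$z{\left(t \right)} = 1$ ($z{\left(t \right)} = \frac{2 t}{2 t} = 2 t \frac{1}{2 t} = 1$)
$L = 1$
$R = 22$ ($R = 8 + \left(6 + 2 \left(4 + 0\right)\right) 1 = 8 + \left(6 + 2 \cdot 4\right) 1 = 8 + \left(6 + 8\right) 1 = 8 + 14 \cdot 1 = 8 + 14 = 22$)
$R^{2} = 22^{2} = 484$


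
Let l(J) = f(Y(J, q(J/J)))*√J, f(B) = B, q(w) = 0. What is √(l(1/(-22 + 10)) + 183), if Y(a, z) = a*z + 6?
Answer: √(183 + I*√3) ≈ 13.528 + 0.06402*I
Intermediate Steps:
Y(a, z) = 6 + a*z
l(J) = 6*√J (l(J) = (6 + J*0)*√J = (6 + 0)*√J = 6*√J)
√(l(1/(-22 + 10)) + 183) = √(6*√(1/(-22 + 10)) + 183) = √(6*√(1/(-12)) + 183) = √(6*√(-1/12) + 183) = √(6*(I*√3/6) + 183) = √(I*√3 + 183) = √(183 + I*√3)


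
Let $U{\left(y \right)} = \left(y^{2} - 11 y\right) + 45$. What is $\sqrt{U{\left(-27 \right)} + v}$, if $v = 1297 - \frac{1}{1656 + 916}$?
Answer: $\frac{\sqrt{3916188285}}{1286} \approx 48.662$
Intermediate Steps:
$U{\left(y \right)} = 45 + y^{2} - 11 y$
$v = \frac{3335883}{2572}$ ($v = 1297 - \frac{1}{2572} = \frac{3335883}{2572} \approx 1297.0$)
$\sqrt{U{\left(-27 \right)} + v} = \sqrt{\left(45 + \left(-27\right)^{2} - -297\right) + \frac{3335883}{2572}} = \sqrt{\left(45 + 729 + 297\right) + \frac{3335883}{2572}} = \sqrt{1071 + \frac{3335883}{2572}} = \sqrt{\frac{6090495}{2572}} = \frac{\sqrt{3916188285}}{1286}$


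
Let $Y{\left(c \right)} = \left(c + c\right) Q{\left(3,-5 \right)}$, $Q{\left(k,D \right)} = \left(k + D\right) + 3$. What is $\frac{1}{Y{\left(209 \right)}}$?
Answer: $\frac{1}{418} \approx 0.0023923$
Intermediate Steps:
$Q{\left(k,D \right)} = 3 + D + k$ ($Q{\left(k,D \right)} = \left(D + k\right) + 3 = 3 + D + k$)
$Y{\left(c \right)} = 2 c$ ($Y{\left(c \right)} = \left(c + c\right) \left(3 - 5 + 3\right) = 2 c 1 = 2 c$)
$\frac{1}{Y{\left(209 \right)}} = \frac{1}{2 \cdot 209} = \frac{1}{418}$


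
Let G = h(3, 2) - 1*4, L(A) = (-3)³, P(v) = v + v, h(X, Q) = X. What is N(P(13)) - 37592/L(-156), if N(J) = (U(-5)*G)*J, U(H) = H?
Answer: 41102/27 ≈ 1522.3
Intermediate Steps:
P(v) = 2*v
L(A) = -27
G = -1 (G = 3 - 1*4 = 3 - 4 = -1)
N(J) = 5*J (N(J) = (-5*(-1))*J = 5*J)
N(P(13)) - 37592/L(-156) = 5*(2*13) - 37592/(-27) = 5*26 - 37592*(-1/27) = 130 + 37592/27 = 41102/27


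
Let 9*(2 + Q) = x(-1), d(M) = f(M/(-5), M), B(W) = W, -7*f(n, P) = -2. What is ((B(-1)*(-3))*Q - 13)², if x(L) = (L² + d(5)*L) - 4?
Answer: 178084/441 ≈ 403.82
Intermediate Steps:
f(n, P) = 2/7 (f(n, P) = -⅐*(-2) = 2/7)
d(M) = 2/7
x(L) = -4 + L² + 2*L/7 (x(L) = (L² + 2*L/7) - 4 = -4 + L² + 2*L/7)
Q = -149/63 (Q = -2 + (-4 + (-1)² + (2/7)*(-1))/9 = -2 + (-4 + 1 - 2/7)/9 = -2 + (⅑)*(-23/7) = -2 - 23/63 = -149/63 ≈ -2.3651)
((B(-1)*(-3))*Q - 13)² = (-1*(-3)*(-149/63) - 13)² = (3*(-149/63) - 13)² = (-149/21 - 13)² = (-422/21)² = 178084/441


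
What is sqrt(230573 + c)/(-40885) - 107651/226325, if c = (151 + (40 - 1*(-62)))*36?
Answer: -107651/226325 - sqrt(239681)/40885 ≈ -0.48762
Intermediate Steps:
c = 9108 (c = (151 + (40 + 62))*36 = (151 + 102)*36 = 253*36 = 9108)
sqrt(230573 + c)/(-40885) - 107651/226325 = sqrt(230573 + 9108)/(-40885) - 107651/226325 = sqrt(239681)*(-1/40885) - 107651*1/226325 = -sqrt(239681)/40885 - 107651/226325 = -107651/226325 - sqrt(239681)/40885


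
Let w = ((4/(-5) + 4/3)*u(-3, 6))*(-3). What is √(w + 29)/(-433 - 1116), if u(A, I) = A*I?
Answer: -17*√5/7745 ≈ -0.0049081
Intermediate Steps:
w = 144/5 (w = ((4/(-5) + 4/3)*(-3*6))*(-3) = ((4*(-⅕) + 4*(⅓))*(-18))*(-3) = ((-⅘ + 4/3)*(-18))*(-3) = ((8/15)*(-18))*(-3) = -48/5*(-3) = 144/5 ≈ 28.800)
√(w + 29)/(-433 - 1116) = √(144/5 + 29)/(-433 - 1116) = √(289/5)/(-1549) = -17*√5/7745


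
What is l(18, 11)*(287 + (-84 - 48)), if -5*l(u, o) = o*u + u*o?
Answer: -12276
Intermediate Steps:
l(u, o) = -2*o*u/5 (l(u, o) = -(o*u + u*o)/5 = -(o*u + o*u)/5 = -2*o*u/5)
l(18, 11)*(287 + (-84 - 48)) = (-2/5*11*18)*(287 + (-84 - 48)) = -396*(287 - 132)/5 = -396/5*155 = -12276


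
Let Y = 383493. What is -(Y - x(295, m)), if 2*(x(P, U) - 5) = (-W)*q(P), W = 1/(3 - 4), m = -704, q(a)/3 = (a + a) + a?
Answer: -764321/2 ≈ -3.8216e+5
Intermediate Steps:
q(a) = 9*a (q(a) = 3*((a + a) + a) = 3*(2*a + a) = 3*(3*a) = 9*a)
W = -1 (W = 1/(-1) = -1)
x(P, U) = 5 + 9*P/2 (x(P, U) = 5 + ((-1*(-1))*(9*P))/2 = 5 + (1*(9*P))/2 = 5 + (9*P)/2 = 5 + 9*P/2)
-(Y - x(295, m)) = -(383493 - (5 + (9/2)*295)) = -(383493 - (5 + 2655/2)) = -(383493 - 1*2665/2) = -(383493 - 2665/2) = -1*764321/2 = -764321/2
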